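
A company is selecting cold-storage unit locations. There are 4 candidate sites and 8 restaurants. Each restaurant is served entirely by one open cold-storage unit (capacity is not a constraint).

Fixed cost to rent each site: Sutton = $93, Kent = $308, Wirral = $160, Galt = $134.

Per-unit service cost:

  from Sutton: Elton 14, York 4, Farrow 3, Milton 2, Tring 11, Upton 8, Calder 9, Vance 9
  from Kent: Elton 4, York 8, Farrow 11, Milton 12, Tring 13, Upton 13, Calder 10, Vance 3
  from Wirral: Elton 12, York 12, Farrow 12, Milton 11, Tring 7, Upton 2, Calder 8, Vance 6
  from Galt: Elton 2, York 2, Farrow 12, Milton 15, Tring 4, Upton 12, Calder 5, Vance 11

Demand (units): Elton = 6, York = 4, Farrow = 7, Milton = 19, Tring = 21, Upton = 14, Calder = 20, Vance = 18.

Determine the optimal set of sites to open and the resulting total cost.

Open Sutton and Galt; minimum total cost 764.

For any fixed open set, each restaurant goes to its cheapest open site; total = fixed + service.
{Sutton, Galt}: Elton→Galt 2·6=12, York→Galt 2·4=8, Farrow→Sutton 3·7=21, Milton→Sutton 2·19=38, Tring→Galt 4·21=84, Upton→Sutton 8·14=112, Calder→Galt 5·20=100, Vance→Sutton 9·18=162. Service 537; fixed 227; total 764.
{Sutton, Wirral, Galt}: Elton→Galt 2·6=12, York→Galt 2·4=8, Farrow→Sutton 3·7=21, Milton→Sutton 2·19=38, Tring→Galt 4·21=84, Upton→Wirral 2·14=28, Calder→Galt 5·20=100, Vance→Wirral 6·18=108. Service 399; fixed 387; total 786.
{Sutton, Wirral}: service 590 + fixed 253 = 843
{Sutton, Kent, Wirral, Galt}: service 345 + fixed 695 = 1040
(All 15 nonempty subsets were checked; Sutton and Galt is lowest.)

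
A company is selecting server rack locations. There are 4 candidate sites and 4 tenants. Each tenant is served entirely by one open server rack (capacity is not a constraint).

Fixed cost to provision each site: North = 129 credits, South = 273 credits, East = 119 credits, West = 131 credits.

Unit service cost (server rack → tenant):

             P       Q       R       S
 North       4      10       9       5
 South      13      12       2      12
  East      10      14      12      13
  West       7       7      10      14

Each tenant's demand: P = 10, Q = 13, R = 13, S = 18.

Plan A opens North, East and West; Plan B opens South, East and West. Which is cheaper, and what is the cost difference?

Plan A: {North, East, West}: P→North 4·10=40, Q→West 7·13=91, R→North 9·13=117, S→North 5·18=90. Service 338; fixed 379; total 717.
Plan B: {South, East, West}: P→West 7·10=70, Q→West 7·13=91, R→South 2·13=26, S→South 12·18=216. Service 403; fixed 523; total 926.
Difference: |717 − 926| = 209.

Plan A is cheaper by 209.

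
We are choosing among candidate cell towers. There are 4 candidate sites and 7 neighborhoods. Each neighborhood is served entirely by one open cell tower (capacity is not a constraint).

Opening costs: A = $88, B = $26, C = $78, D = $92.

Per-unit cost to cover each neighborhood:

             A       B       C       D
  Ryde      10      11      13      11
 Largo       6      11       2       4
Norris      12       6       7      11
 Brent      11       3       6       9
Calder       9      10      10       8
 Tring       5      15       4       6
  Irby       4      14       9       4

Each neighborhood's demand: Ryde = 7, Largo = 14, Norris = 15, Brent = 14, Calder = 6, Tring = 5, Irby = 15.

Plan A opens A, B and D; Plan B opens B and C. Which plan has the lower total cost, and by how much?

Plan B is cheaper by 41.

Plan A: {A, B, D}: Ryde→A 10·7=70, Largo→D 4·14=56, Norris→B 6·15=90, Brent→B 3·14=42, Calder→D 8·6=48, Tring→A 5·5=25, Irby→A 4·15=60. Service 391; fixed 206; total 597.
Plan B: {B, C}: Ryde→B 11·7=77, Largo→C 2·14=28, Norris→B 6·15=90, Brent→B 3·14=42, Calder→B 10·6=60, Tring→C 4·5=20, Irby→C 9·15=135. Service 452; fixed 104; total 556.
Difference: |597 − 556| = 41.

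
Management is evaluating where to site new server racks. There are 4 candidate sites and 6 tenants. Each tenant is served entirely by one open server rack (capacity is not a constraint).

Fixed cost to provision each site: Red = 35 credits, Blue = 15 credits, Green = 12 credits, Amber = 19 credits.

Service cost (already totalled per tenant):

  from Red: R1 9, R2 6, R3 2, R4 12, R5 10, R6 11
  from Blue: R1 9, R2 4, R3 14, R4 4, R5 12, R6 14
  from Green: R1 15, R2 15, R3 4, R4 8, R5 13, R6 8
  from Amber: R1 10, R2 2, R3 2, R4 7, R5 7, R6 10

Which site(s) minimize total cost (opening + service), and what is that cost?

For any fixed open set, each tenant goes to its cheapest open site; total = fixed + service.
{Amber}: R1→Amber 10, R2→Amber 2, R3→Amber 2, R4→Amber 7, R5→Amber 7, R6→Amber 10. Service 38; fixed 19; total 57.
{Green, Amber}: R1→Amber 10, R2→Amber 2, R3→Amber 2, R4→Amber 7, R5→Amber 7, R6→Green 8. Service 36; fixed 31; total 67.
{Blue, Green}: R1→Blue 9, R2→Blue 4, R3→Green 4, R4→Blue 4, R5→Blue 12, R6→Green 8. Service 41; fixed 27; total 68.
{Red, Blue, Green, Amber}: service 32 + fixed 81 = 113
(All 15 nonempty subsets were checked; Amber only is lowest.)

Open Amber only; minimum total cost 57.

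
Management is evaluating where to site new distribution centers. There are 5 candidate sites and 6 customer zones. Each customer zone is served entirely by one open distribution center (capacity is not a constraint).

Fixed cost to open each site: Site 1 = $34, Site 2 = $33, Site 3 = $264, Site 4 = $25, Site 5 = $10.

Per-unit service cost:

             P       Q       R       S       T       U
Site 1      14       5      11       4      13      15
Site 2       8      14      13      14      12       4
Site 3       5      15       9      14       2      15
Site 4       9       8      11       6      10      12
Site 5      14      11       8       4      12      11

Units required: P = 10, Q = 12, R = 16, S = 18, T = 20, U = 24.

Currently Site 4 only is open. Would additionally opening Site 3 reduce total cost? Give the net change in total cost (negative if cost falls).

No — net change +32 (cost rises by 32).

Current service cost with {Site 4}: 958.
Adding Site 3: each customer zone re-picks its cheapest; new service cost 726, saving 232.
Extra fixed cost: 264. Net change = 264 − 232 = 32.
(Totals: 983 → 1015.)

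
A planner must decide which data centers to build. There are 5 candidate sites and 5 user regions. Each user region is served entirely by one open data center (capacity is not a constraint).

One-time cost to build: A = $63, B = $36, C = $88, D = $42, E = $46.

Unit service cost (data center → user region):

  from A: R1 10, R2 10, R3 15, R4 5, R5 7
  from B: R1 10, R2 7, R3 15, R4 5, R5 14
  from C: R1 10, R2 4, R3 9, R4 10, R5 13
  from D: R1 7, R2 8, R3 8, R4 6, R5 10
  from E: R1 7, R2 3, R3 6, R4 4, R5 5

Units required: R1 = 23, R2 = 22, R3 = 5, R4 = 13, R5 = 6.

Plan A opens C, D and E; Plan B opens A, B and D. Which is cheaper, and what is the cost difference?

Plan A is cheaper by 88.

Plan A: {C, D, E}: R1→D 7·23=161, R2→E 3·22=66, R3→E 6·5=30, R4→E 4·13=52, R5→E 5·6=30. Service 339; fixed 176; total 515.
Plan B: {A, B, D}: R1→D 7·23=161, R2→B 7·22=154, R3→D 8·5=40, R4→A 5·13=65, R5→A 7·6=42. Service 462; fixed 141; total 603.
Difference: |515 − 603| = 88.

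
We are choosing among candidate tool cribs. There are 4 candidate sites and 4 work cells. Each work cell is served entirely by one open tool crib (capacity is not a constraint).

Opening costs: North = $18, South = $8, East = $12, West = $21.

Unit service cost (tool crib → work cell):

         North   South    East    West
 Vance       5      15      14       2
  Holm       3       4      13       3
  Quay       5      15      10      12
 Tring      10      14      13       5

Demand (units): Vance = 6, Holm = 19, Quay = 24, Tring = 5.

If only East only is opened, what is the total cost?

Total cost: 648

Each work cell is assigned to its cheapest site among the open ones.
{East}: Vance→East 14·6=84, Holm→East 13·19=247, Quay→East 10·24=240, Tring→East 13·5=65. Service 636; fixed 12; total 648.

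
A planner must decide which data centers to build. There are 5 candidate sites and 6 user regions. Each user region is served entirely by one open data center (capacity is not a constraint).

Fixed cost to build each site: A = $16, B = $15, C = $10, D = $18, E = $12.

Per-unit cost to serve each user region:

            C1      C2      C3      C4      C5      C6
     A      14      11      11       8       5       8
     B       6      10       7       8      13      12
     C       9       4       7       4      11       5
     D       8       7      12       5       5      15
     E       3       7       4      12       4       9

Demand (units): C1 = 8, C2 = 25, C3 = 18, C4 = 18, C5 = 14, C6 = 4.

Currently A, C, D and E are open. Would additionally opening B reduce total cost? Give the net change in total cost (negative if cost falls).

Current service cost with {A, C, D, E}: 344.
Adding B: each user region re-picks its cheapest; new service cost 344, saving 0.
Extra fixed cost: 15. Net change = 15 − 0 = 15.
(Totals: 400 → 415.)

No — net change +15 (cost rises by 15).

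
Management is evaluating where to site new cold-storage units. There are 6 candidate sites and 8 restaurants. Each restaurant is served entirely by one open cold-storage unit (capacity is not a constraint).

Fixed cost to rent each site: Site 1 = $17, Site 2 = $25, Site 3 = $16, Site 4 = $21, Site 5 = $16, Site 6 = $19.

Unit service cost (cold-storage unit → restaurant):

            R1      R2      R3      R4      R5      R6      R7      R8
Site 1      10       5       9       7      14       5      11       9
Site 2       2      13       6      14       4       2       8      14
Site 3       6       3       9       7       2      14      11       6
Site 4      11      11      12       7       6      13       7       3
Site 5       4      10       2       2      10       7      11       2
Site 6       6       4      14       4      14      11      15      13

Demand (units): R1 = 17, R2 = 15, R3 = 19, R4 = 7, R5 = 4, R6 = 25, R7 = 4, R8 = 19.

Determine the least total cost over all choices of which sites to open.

For any fixed open set, each restaurant goes to its cheapest open site; total = fixed + service.
{Site 2, Site 3, Site 5}: R1→Site 2 2·17=34, R2→Site 3 3·15=45, R3→Site 5 2·19=38, R4→Site 5 2·7=14, R5→Site 3 2·4=8, R6→Site 2 2·25=50, R7→Site 2 8·4=32, R8→Site 5 2·19=38. Service 259; fixed 57; total 316.
{Site 1, Site 2, Site 3, Site 5}: service 259 + fixed 74 = 333
{Site 2, Site 3, Site 4, Site 5}: service 255 + fixed 78 = 333
{Site 1, Site 2, Site 3, Site 4, Site 5, Site 6}: R1→Site 2 2·17=34, R2→Site 3 3·15=45, R3→Site 5 2·19=38, R4→Site 5 2·7=14, R5→Site 3 2·4=8, R6→Site 2 2·25=50, R7→Site 4 7·4=28, R8→Site 5 2·19=38. Service 255; fixed 114; total 369.
No other subset beats 316.

Minimum total cost: 316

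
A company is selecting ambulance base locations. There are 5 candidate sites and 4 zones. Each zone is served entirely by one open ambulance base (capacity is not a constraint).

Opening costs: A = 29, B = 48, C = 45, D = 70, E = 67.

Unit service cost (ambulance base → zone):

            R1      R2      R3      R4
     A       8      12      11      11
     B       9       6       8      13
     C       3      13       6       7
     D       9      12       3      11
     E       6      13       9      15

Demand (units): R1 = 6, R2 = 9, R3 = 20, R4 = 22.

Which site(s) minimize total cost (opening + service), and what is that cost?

Open B and C; minimum total cost 439.

For any fixed open set, each zone goes to its cheapest open site; total = fixed + service.
{B, C}: R1→C 3·6=18, R2→B 6·9=54, R3→C 6·20=120, R4→C 7·22=154. Service 346; fixed 93; total 439.
{B, C, D}: service 286 + fixed 163 = 449
{C}: R1→C 3·6=18, R2→C 13·9=117, R3→C 6·20=120, R4→C 7·22=154. Service 409; fixed 45; total 454.
{A, B, C, D, E}: service 286 + fixed 259 = 545
No other subset beats 439.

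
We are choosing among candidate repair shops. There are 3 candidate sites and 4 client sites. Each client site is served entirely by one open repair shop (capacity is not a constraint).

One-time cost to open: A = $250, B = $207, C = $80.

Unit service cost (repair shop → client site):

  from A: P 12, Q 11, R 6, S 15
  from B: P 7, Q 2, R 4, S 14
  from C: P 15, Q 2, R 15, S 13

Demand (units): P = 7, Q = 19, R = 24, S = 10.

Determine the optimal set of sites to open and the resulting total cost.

For any fixed open set, each client site goes to its cheapest open site; total = fixed + service.
{B}: P→B 7·7=49, Q→B 2·19=38, R→B 4·24=96, S→B 14·10=140. Service 323; fixed 207; total 530.
{B, C}: service 313 + fixed 287 = 600
{C}: service 633 + fixed 80 = 713
{A, B, C}: P→B 7·7=49, Q→B 2·19=38, R→B 4·24=96, S→C 13·10=130. Service 313; fixed 537; total 850.
(All 7 nonempty subsets were checked; B only is lowest.)

Open B only; minimum total cost 530.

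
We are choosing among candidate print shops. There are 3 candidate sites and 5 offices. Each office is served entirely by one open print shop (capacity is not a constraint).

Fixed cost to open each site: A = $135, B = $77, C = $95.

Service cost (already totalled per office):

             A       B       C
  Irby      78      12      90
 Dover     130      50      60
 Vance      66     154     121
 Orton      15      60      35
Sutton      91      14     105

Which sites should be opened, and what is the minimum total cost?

For any fixed open set, each office goes to its cheapest open site; total = fixed + service.
{B}: Irby→B 12, Dover→B 50, Vance→B 154, Orton→B 60, Sutton→B 14. Service 290; fixed 77; total 367.
{A, B}: service 157 + fixed 212 = 369
{B, C}: service 232 + fixed 172 = 404
{A, B, C}: Irby→B 12, Dover→B 50, Vance→A 66, Orton→A 15, Sutton→B 14. Service 157; fixed 307; total 464.
No other subset beats 367.

Open B only; minimum total cost 367.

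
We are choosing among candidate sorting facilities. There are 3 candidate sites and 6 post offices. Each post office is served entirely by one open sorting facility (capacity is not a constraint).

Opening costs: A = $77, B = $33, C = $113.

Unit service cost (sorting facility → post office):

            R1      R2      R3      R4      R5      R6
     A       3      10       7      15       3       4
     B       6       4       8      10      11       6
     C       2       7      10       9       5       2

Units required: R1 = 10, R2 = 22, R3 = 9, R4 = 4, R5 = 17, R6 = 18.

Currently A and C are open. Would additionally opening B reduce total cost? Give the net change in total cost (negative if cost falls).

Current service cost with {A, C}: 360.
Adding B: each post office re-picks its cheapest; new service cost 294, saving 66.
Extra fixed cost: 33. Net change = 33 − 66 = -33.
(Totals: 550 → 517.)

Yes — net change −33 (cost falls by 33).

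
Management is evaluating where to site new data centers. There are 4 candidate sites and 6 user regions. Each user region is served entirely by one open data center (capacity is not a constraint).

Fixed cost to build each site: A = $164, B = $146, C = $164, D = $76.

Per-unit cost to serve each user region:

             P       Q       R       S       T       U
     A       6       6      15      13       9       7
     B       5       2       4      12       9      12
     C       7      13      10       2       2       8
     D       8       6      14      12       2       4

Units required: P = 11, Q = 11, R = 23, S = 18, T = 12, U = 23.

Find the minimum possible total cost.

Minimum total cost: 707

For any fixed open set, each user region goes to its cheapest open site; total = fixed + service.
{B, C, D}: P→B 5·11=55, Q→B 2·11=22, R→B 4·23=92, S→C 2·18=36, T→C 2·12=24, U→D 4·23=92. Service 321; fixed 386; total 707.
{B, C}: service 413 + fixed 310 = 723
{B, D}: P→B 5·11=55, Q→B 2·11=22, R→B 4·23=92, S→B 12·18=216, T→D 2·12=24, U→D 4·23=92. Service 501; fixed 222; total 723.
{A, B, C, D}: service 321 + fixed 550 = 871
No other subset beats 707.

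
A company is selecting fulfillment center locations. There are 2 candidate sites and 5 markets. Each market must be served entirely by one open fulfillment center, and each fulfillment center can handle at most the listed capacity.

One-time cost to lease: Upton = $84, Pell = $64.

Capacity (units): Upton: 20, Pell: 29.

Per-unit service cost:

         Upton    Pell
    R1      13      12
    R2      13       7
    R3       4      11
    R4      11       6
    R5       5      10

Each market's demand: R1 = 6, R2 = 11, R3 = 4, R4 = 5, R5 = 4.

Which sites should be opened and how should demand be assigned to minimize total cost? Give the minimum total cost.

Open {Upton, Pell}: R1→Pell 12·6=72, R2→Pell 7·11=77, R3→Upton 4·4=16, R4→Pell 6·5=30, R5→Upton 5·4=20.
Loads: Upton carries 8/20, Pell carries 22/29. Service 215; fixed 148; total 363.
Next best feasible plan costs 369.

Minimum total cost: 363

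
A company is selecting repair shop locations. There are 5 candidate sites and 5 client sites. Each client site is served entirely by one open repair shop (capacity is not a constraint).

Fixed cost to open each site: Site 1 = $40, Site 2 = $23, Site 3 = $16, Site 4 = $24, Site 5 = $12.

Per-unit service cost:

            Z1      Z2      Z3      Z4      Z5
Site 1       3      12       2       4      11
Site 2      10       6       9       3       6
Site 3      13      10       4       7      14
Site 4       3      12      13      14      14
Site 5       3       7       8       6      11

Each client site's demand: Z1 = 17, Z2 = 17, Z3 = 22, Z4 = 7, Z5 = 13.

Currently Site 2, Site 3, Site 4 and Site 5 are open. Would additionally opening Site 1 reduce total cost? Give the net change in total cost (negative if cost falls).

Current service cost with {Site 2, Site 3, Site 4, Site 5}: 340.
Adding Site 1: each client site re-picks its cheapest; new service cost 296, saving 44.
Extra fixed cost: 40. Net change = 40 − 44 = -4.
(Totals: 415 → 411.)

Yes — net change −4 (cost falls by 4).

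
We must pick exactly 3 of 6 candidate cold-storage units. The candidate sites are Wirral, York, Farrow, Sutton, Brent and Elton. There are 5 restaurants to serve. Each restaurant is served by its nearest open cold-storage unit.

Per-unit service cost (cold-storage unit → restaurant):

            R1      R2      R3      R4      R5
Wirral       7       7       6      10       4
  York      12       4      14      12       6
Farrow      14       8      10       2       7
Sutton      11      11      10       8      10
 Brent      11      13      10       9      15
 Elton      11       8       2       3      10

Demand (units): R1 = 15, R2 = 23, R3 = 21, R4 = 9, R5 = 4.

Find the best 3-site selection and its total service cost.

Choose Wirral, York and Elton; total service cost 282.

With exactly 3 open, each restaurant uses its cheapest among the chosen.
{Wirral, York, Elton}: R1→Wirral 7·15=105, R2→York 4·23=92, R3→Elton 2·21=42, R4→Elton 3·9=27, R5→Wirral 4·4=16. Service cost 282.
{York, Farrow, Elton}: service cost 341
{Wirral, Farrow, Elton}: service cost 342
Among all 20 size-3 choices, {Wirral, York, Elton} is lowest.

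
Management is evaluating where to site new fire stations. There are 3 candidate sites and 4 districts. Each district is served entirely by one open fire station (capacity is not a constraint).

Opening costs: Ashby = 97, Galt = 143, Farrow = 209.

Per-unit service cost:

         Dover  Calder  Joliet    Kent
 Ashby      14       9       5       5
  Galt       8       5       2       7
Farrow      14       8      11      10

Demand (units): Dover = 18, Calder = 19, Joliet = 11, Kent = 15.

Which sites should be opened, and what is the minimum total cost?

Open Galt only; minimum total cost 509.

For any fixed open set, each district goes to its cheapest open site; total = fixed + service.
{Galt}: Dover→Galt 8·18=144, Calder→Galt 5·19=95, Joliet→Galt 2·11=22, Kent→Galt 7·15=105. Service 366; fixed 143; total 509.
{Ashby, Galt}: service 336 + fixed 240 = 576
{Ashby}: Dover→Ashby 14·18=252, Calder→Ashby 9·19=171, Joliet→Ashby 5·11=55, Kent→Ashby 5·15=75. Service 553; fixed 97; total 650.
{Ashby, Galt, Farrow}: service 336 + fixed 449 = 785
(All 7 nonempty subsets were checked; Galt only is lowest.)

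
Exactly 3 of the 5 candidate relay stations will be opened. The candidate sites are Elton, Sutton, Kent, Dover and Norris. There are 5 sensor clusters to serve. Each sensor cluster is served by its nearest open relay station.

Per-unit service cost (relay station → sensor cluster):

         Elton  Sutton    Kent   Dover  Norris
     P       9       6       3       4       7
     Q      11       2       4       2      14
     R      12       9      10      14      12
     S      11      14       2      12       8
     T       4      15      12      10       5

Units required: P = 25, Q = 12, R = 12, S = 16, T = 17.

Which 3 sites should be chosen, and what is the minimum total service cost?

With exactly 3 open, each sensor cluster uses its cheapest among the chosen.
{Elton, Sutton, Kent}: P→Kent 3·25=75, Q→Sutton 2·12=24, R→Sutton 9·12=108, S→Kent 2·16=32, T→Elton 4·17=68. Service cost 307.
{Elton, Kent, Dover}: service cost 319
{Sutton, Kent, Norris}: service cost 324
Among all 10 size-3 choices, {Elton, Sutton, Kent} is lowest.

Choose Elton, Sutton and Kent; total service cost 307.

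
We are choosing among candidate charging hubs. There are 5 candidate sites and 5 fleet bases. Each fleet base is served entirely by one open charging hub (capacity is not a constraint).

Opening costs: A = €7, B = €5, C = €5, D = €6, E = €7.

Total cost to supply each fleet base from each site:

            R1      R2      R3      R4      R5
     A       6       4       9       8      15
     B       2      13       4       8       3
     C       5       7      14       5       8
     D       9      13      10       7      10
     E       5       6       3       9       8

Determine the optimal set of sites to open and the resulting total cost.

Open B and C; minimum total cost 31.

For any fixed open set, each fleet base goes to its cheapest open site; total = fixed + service.
{B, C}: R1→B 2, R2→C 7, R3→B 4, R4→C 5, R5→B 3. Service 21; fixed 10; total 31.
{A, B}: service 21 + fixed 12 = 33
{B, E}: service 22 + fixed 12 = 34
{A, B, C, D, E}: R1→B 2, R2→A 4, R3→E 3, R4→C 5, R5→B 3. Service 17; fixed 30; total 47.
No other subset beats 31.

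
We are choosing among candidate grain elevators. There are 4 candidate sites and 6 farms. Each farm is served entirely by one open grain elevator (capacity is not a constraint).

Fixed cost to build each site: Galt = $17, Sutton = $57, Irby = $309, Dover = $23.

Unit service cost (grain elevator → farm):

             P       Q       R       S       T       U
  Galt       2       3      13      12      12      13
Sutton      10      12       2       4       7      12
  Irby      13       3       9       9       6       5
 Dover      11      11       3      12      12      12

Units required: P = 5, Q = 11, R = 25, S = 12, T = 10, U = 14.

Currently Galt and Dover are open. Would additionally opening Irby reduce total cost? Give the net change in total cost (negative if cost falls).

Current service cost with {Galt, Dover}: 550.
Adding Irby: each farm re-picks its cheapest; new service cost 356, saving 194.
Extra fixed cost: 309. Net change = 309 − 194 = 115.
(Totals: 590 → 705.)

No — net change +115 (cost rises by 115).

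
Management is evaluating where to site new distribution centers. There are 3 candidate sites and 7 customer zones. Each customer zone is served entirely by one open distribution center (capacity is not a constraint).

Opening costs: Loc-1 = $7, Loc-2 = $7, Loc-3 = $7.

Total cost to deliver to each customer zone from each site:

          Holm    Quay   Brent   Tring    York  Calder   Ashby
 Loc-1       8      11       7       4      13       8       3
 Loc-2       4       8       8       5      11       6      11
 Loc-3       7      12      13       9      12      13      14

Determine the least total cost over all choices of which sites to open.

For any fixed open set, each customer zone goes to its cheapest open site; total = fixed + service.
{Loc-1, Loc-2}: Holm→Loc-2 4, Quay→Loc-2 8, Brent→Loc-1 7, Tring→Loc-1 4, York→Loc-2 11, Calder→Loc-2 6, Ashby→Loc-1 3. Service 43; fixed 14; total 57.
{Loc-2}: service 53 + fixed 7 = 60
{Loc-1}: Holm→Loc-1 8, Quay→Loc-1 11, Brent→Loc-1 7, Tring→Loc-1 4, York→Loc-1 13, Calder→Loc-1 8, Ashby→Loc-1 3. Service 54; fixed 7; total 61.
{Loc-1, Loc-2, Loc-3}: service 43 + fixed 21 = 64
No other subset beats 57.

Minimum total cost: 57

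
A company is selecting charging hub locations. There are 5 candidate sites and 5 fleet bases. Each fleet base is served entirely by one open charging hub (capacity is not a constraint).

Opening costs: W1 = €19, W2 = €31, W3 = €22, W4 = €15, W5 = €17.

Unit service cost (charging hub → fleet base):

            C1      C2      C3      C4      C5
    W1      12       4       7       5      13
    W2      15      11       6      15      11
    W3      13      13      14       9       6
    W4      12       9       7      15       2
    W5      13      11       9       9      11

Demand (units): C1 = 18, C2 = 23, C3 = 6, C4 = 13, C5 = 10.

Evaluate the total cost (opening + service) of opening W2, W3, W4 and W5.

Each fleet base is assigned to its cheapest site among the open ones.
{W2, W3, W4, W5}: C1→W4 12·18=216, C2→W4 9·23=207, C3→W2 6·6=36, C4→W3 9·13=117, C5→W4 2·10=20. Service 596; fixed 85; total 681.

Total cost: 681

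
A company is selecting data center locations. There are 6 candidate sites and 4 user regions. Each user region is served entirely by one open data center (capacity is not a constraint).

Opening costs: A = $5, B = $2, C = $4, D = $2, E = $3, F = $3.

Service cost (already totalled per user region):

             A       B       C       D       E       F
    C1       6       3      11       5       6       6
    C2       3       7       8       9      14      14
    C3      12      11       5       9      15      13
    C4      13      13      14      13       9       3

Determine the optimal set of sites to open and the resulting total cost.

Open B, C and F; minimum total cost 27.

For any fixed open set, each user region goes to its cheapest open site; total = fixed + service.
{B, C, F}: C1→B 3, C2→B 7, C3→C 5, C4→F 3. Service 18; fixed 9; total 27.
{A, B, C, F}: C1→B 3, C2→A 3, C3→C 5, C4→F 3. Service 14; fixed 14; total 28.
{A, C, F}: C1→A 6, C2→A 3, C3→C 5, C4→F 3. Service 17; fixed 12; total 29.
{A, B, C, D, E, F}: C1→B 3, C2→A 3, C3→C 5, C4→F 3. Service 14; fixed 19; total 33.
No other subset beats 27.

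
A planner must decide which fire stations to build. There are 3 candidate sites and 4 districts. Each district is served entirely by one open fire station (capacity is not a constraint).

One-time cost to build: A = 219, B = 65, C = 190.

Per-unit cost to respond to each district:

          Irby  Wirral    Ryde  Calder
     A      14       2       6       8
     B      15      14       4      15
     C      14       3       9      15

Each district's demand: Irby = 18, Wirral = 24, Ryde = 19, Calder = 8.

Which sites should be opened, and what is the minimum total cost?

For any fixed open set, each district goes to its cheapest open site; total = fixed + service.
{A}: Irby→A 14·18=252, Wirral→A 2·24=48, Ryde→A 6·19=114, Calder→A 8·8=64. Service 478; fixed 219; total 697.
{A, B}: Irby→A 14·18=252, Wirral→A 2·24=48, Ryde→B 4·19=76, Calder→A 8·8=64. Service 440; fixed 284; total 724.
{B, C}: service 520 + fixed 255 = 775
{A, B, C}: Irby→A 14·18=252, Wirral→A 2·24=48, Ryde→B 4·19=76, Calder→A 8·8=64. Service 440; fixed 474; total 914.
No other subset beats 697.

Open A only; minimum total cost 697.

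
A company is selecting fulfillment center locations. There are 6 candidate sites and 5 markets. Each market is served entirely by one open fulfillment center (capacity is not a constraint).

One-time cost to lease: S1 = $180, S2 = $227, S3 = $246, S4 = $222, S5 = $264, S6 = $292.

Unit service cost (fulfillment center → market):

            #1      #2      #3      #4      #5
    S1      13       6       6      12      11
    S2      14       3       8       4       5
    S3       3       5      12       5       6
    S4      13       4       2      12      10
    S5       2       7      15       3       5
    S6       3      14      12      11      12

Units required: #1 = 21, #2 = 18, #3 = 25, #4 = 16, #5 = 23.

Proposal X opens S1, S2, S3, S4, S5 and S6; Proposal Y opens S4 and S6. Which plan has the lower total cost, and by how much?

Proposal X: {S1, S2, S3, S4, S5, S6}: #1→S5 2·21=42, #2→S2 3·18=54, #3→S4 2·25=50, #4→S5 3·16=48, #5→S2 5·23=115. Service 309; fixed 1431; total 1740.
Proposal Y: {S4, S6}: #1→S6 3·21=63, #2→S4 4·18=72, #3→S4 2·25=50, #4→S6 11·16=176, #5→S4 10·23=230. Service 591; fixed 514; total 1105.
Difference: |1740 − 1105| = 635.

Proposal Y is cheaper by 635.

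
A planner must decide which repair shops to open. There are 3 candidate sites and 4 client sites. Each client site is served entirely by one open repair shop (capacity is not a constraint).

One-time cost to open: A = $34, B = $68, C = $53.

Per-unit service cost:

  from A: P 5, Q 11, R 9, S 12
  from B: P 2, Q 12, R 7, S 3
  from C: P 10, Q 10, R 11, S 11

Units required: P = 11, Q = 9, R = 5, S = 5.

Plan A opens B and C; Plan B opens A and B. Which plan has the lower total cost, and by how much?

Plan A: {B, C}: P→B 2·11=22, Q→C 10·9=90, R→B 7·5=35, S→B 3·5=15. Service 162; fixed 121; total 283.
Plan B: {A, B}: P→B 2·11=22, Q→A 11·9=99, R→B 7·5=35, S→B 3·5=15. Service 171; fixed 102; total 273.
Difference: |283 − 273| = 10.

Plan B is cheaper by 10.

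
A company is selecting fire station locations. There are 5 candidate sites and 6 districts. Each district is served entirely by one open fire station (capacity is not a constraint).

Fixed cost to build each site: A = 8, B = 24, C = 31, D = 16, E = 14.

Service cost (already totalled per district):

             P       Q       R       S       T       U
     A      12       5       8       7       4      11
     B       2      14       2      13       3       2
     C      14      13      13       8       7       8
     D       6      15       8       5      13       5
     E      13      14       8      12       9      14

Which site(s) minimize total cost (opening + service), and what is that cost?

For any fixed open set, each district goes to its cheapest open site; total = fixed + service.
{A, B}: P→B 2, Q→A 5, R→B 2, S→A 7, T→B 3, U→B 2. Service 21; fixed 32; total 53.
{A}: service 47 + fixed 8 = 55
{A, D}: P→D 6, Q→A 5, R→A 8, S→D 5, T→A 4, U→D 5. Service 33; fixed 24; total 57.
{A, B, C, D, E}: P→B 2, Q→A 5, R→B 2, S→D 5, T→B 3, U→B 2. Service 19; fixed 93; total 112.
No other subset beats 53.

Open A and B; minimum total cost 53.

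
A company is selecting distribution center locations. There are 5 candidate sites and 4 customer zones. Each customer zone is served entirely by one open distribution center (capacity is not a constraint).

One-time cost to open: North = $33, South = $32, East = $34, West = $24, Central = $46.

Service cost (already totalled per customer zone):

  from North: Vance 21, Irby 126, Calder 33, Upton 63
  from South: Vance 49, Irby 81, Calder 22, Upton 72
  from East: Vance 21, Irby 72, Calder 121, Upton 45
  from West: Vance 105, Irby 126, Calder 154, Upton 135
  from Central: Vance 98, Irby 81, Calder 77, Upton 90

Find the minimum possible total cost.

Minimum total cost: 226

For any fixed open set, each customer zone goes to its cheapest open site; total = fixed + service.
{South, East}: Vance→East 21, Irby→East 72, Calder→South 22, Upton→East 45. Service 160; fixed 66; total 226.
{North, East}: service 171 + fixed 67 = 238
{South, East, West}: Vance→East 21, Irby→East 72, Calder→South 22, Upton→East 45. Service 160; fixed 90; total 250.
{North, South, East, West, Central}: service 160 + fixed 169 = 329
No other subset beats 226.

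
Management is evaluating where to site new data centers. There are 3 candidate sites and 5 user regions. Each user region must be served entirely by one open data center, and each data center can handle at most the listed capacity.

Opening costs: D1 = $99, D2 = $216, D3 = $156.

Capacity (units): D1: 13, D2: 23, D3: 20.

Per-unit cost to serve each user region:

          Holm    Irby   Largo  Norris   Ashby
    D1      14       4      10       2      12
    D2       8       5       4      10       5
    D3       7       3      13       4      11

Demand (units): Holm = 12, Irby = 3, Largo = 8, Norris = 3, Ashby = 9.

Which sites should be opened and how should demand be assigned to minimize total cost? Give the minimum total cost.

Open {D2, D3}: Holm→D3 7·12=84, Irby→D3 3·3=9, Largo→D2 4·8=32, Norris→D3 4·3=12, Ashby→D2 5·9=45.
Loads: D2 carries 17/23, D3 carries 18/20. Service 182; fixed 372; total 554.
Next best feasible plan costs 560.

Minimum total cost: 554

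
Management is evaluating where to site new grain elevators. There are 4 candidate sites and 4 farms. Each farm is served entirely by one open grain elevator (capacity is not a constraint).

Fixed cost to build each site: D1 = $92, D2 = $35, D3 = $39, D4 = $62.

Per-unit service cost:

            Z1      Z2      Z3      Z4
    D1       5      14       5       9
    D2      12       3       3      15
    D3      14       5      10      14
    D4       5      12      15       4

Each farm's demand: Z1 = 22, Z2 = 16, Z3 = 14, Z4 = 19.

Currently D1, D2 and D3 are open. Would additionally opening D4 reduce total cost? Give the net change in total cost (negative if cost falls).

Current service cost with {D1, D2, D3}: 371.
Adding D4: each farm re-picks its cheapest; new service cost 276, saving 95.
Extra fixed cost: 62. Net change = 62 − 95 = -33.
(Totals: 537 → 504.)

Yes — net change −33 (cost falls by 33).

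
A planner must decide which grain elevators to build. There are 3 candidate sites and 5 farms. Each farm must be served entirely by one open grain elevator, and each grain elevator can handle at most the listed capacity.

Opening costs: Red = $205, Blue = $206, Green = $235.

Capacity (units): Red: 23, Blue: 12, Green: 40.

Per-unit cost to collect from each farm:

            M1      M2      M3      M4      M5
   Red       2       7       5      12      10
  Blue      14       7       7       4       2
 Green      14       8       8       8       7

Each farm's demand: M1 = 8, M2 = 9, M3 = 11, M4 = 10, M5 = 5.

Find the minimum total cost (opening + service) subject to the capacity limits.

Minimum total cost: 698

Open {Red, Green}: M1→Red 2·8=16, M2→Green 8·9=72, M3→Red 5·11=55, M4→Green 8·10=80, M5→Green 7·5=35.
Loads: Red carries 19/23, Green carries 24/40. Service 258; fixed 440; total 698.
Next best feasible plan costs 722.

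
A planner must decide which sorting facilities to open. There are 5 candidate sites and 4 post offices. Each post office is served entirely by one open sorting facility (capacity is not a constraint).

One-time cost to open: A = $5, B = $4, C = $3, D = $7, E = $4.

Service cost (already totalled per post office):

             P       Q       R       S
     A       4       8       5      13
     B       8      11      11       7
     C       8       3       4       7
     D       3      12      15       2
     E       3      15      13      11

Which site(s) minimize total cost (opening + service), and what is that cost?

Open C and D; minimum total cost 22.

For any fixed open set, each post office goes to its cheapest open site; total = fixed + service.
{C, D}: P→D 3, Q→C 3, R→C 4, S→D 2. Service 12; fixed 10; total 22.
{C, E}: service 17 + fixed 7 = 24
{C}: service 22 + fixed 3 = 25
{A, B, C, D, E}: P→D 3, Q→C 3, R→C 4, S→D 2. Service 12; fixed 23; total 35.
No other subset beats 22.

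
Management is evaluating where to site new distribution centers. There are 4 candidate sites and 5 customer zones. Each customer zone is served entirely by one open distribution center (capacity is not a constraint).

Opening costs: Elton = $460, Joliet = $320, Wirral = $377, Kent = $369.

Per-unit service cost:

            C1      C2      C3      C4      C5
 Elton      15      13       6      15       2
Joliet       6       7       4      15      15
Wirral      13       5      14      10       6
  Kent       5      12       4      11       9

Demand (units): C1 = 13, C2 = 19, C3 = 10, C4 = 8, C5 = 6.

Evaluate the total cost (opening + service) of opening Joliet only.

Total cost: 781

Each customer zone is assigned to its cheapest site among the open ones.
{Joliet}: C1→Joliet 6·13=78, C2→Joliet 7·19=133, C3→Joliet 4·10=40, C4→Joliet 15·8=120, C5→Joliet 15·6=90. Service 461; fixed 320; total 781.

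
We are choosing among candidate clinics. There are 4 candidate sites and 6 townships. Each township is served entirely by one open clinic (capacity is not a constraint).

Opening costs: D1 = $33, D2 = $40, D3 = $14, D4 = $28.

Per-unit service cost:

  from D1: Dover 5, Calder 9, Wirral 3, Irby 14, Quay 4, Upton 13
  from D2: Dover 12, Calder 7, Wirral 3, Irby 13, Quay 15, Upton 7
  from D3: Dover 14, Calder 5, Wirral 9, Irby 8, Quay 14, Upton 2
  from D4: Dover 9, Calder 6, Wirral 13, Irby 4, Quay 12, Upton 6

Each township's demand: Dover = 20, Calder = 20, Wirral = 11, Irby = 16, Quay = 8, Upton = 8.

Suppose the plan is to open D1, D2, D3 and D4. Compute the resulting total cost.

Each township is assigned to its cheapest site among the open ones.
{D1, D2, D3, D4}: Dover→D1 5·20=100, Calder→D3 5·20=100, Wirral→D1 3·11=33, Irby→D4 4·16=64, Quay→D1 4·8=32, Upton→D3 2·8=16. Service 345; fixed 115; total 460.

Total cost: 460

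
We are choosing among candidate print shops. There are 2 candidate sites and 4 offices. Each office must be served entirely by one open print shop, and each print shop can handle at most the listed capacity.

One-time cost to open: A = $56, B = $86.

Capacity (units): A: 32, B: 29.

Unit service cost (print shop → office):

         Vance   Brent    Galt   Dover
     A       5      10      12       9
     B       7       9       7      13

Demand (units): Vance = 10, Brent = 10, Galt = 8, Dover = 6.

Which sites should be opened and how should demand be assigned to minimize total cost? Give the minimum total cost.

Minimum total cost: 392

Open {A, B}: Vance→A 5·10=50, Brent→B 9·10=90, Galt→B 7·8=56, Dover→A 9·6=54.
Loads: A carries 16/32, B carries 18/29. Service 250; fixed 142; total 392.
Next best feasible plan costs 402.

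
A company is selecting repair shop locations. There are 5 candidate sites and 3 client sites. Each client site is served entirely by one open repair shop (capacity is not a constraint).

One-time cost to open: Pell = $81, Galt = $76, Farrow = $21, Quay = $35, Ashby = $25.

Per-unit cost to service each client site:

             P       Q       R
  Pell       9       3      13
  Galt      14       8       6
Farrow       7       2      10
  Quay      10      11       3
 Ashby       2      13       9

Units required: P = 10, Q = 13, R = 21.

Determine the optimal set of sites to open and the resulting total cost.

For any fixed open set, each client site goes to its cheapest open site; total = fixed + service.
{Farrow, Quay, Ashby}: P→Ashby 2·10=20, Q→Farrow 2·13=26, R→Quay 3·21=63. Service 109; fixed 81; total 190.
{Farrow, Quay}: service 159 + fixed 56 = 215
{Pell, Quay, Ashby}: service 122 + fixed 141 = 263
{Pell, Galt, Farrow, Quay, Ashby}: service 109 + fixed 238 = 347
No other subset beats 190.

Open Farrow, Quay and Ashby; minimum total cost 190.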